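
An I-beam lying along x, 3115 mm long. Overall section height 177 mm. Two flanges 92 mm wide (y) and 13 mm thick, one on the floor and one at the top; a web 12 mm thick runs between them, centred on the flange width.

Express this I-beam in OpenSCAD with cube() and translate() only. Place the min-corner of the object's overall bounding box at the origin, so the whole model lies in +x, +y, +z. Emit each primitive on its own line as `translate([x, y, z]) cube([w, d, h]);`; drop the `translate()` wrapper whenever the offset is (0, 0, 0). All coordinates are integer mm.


cube([3115, 92, 13]);
translate([0, 40, 13]) cube([3115, 12, 151]);
translate([0, 0, 164]) cube([3115, 92, 13]);


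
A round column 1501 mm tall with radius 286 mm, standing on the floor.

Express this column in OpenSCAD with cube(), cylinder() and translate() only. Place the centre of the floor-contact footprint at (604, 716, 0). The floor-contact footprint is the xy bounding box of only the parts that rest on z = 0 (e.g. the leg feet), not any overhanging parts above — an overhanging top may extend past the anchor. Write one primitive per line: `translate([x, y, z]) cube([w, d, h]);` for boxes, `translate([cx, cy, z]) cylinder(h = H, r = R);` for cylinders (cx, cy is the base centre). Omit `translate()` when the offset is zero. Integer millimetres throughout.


translate([604, 716, 0]) cylinder(h = 1501, r = 286);


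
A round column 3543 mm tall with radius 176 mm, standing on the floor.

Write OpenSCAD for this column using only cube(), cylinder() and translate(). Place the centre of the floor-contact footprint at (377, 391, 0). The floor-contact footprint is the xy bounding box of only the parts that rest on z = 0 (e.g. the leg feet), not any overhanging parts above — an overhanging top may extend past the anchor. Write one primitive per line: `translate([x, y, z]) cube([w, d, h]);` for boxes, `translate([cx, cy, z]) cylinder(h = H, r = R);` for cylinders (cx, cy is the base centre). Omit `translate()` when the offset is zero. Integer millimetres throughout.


translate([377, 391, 0]) cylinder(h = 3543, r = 176);


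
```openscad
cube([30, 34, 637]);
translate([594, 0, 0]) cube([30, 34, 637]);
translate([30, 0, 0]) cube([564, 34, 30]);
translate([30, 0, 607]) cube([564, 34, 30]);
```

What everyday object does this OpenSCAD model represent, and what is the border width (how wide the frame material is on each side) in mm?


A picture frame. The border width is 30 mm.

Four thin pieces enclosing a rectangular opening — a picture frame. The two full-height stiles are 637 mm tall; the top rail sits at z = 607 and is 30 mm tall, so the border above the opening is 637 − 607 = 30 mm, matching the stile x-width.


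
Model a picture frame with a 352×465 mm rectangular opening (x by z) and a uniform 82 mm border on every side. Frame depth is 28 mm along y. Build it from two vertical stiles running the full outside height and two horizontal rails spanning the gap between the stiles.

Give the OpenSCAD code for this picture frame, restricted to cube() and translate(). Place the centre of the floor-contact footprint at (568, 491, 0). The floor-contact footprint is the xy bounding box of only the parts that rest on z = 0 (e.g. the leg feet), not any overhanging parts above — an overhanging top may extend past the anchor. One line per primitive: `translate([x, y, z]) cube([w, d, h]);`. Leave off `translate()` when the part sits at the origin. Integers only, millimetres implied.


translate([310, 477, 0]) cube([82, 28, 629]);
translate([744, 477, 0]) cube([82, 28, 629]);
translate([392, 477, 0]) cube([352, 28, 82]);
translate([392, 477, 547]) cube([352, 28, 82]);


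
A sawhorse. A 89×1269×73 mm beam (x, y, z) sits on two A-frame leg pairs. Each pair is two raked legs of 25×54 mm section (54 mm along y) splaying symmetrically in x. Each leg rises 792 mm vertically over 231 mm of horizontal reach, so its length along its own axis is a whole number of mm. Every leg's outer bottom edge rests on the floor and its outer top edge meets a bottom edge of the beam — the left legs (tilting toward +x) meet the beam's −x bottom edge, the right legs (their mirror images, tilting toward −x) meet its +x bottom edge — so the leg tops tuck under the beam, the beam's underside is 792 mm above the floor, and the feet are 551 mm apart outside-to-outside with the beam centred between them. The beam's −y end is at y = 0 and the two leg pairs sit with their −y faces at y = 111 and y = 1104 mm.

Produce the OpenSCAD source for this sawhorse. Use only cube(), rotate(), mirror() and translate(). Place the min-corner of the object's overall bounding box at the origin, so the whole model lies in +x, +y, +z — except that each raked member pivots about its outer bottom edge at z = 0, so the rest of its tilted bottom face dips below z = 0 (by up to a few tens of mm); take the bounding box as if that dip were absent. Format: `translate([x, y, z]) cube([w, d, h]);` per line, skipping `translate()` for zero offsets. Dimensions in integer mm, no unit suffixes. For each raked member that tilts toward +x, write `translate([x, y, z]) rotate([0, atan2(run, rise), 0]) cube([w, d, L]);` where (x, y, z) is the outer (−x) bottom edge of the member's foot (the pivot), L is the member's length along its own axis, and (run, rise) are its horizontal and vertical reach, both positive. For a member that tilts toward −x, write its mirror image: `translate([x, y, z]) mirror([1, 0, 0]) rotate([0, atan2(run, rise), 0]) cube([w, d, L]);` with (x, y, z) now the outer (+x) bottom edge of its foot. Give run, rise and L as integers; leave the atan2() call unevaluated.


translate([231, 0, 792]) cube([89, 1269, 73]);
translate([0, 111, 0]) rotate([0, atan2(231, 792), 0]) cube([25, 54, 825]);
translate([551, 111, 0]) mirror([1, 0, 0]) rotate([0, atan2(231, 792), 0]) cube([25, 54, 825]);
translate([0, 1104, 0]) rotate([0, atan2(231, 792), 0]) cube([25, 54, 825]);
translate([551, 1104, 0]) mirror([1, 0, 0]) rotate([0, atan2(231, 792), 0]) cube([25, 54, 825]);


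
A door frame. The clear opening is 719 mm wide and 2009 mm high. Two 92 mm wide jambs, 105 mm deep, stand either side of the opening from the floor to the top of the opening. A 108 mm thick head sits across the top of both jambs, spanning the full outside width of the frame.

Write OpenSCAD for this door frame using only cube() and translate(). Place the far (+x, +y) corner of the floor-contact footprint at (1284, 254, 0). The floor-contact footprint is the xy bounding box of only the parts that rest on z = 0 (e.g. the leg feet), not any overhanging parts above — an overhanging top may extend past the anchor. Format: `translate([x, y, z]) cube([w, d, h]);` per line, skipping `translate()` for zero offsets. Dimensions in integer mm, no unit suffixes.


translate([381, 149, 0]) cube([92, 105, 2009]);
translate([1192, 149, 0]) cube([92, 105, 2009]);
translate([381, 149, 2009]) cube([903, 105, 108]);


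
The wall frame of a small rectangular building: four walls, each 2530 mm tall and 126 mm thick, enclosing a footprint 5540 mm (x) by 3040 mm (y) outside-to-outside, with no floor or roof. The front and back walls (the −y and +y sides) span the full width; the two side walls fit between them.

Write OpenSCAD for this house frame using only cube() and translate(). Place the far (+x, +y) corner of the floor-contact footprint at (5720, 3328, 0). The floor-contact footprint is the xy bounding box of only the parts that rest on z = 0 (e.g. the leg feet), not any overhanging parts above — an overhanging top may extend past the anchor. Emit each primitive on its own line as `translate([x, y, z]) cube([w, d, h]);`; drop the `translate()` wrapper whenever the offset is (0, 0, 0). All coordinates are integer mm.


translate([180, 288, 0]) cube([5540, 126, 2530]);
translate([180, 3202, 0]) cube([5540, 126, 2530]);
translate([180, 414, 0]) cube([126, 2788, 2530]);
translate([5594, 414, 0]) cube([126, 2788, 2530]);


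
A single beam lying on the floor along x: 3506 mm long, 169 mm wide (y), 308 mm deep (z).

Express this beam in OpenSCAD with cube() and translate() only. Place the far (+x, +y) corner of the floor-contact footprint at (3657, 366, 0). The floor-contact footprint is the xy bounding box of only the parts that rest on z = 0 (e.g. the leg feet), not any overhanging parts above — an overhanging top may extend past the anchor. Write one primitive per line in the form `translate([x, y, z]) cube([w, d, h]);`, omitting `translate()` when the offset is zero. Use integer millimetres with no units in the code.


translate([151, 197, 0]) cube([3506, 169, 308]);


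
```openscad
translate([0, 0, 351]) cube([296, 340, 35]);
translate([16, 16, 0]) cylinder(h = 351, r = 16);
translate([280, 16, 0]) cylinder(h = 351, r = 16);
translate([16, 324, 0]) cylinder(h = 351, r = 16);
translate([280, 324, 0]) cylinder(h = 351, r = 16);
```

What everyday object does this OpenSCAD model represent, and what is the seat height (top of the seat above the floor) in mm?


A stool. The seat height is 386 mm.

A 296×340×35 slab at z = 351 on four corner cylinders — a stool. The seat top is 351 + 35 = 386 mm.


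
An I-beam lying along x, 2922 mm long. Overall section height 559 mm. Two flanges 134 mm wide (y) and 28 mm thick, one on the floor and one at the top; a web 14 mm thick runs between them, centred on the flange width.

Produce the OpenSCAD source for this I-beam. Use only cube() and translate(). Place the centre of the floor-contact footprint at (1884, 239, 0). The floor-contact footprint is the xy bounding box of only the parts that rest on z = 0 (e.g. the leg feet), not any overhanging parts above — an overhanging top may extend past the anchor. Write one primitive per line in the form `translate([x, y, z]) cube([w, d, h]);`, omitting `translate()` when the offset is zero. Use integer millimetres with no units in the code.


translate([423, 172, 0]) cube([2922, 134, 28]);
translate([423, 232, 28]) cube([2922, 14, 503]);
translate([423, 172, 531]) cube([2922, 134, 28]);


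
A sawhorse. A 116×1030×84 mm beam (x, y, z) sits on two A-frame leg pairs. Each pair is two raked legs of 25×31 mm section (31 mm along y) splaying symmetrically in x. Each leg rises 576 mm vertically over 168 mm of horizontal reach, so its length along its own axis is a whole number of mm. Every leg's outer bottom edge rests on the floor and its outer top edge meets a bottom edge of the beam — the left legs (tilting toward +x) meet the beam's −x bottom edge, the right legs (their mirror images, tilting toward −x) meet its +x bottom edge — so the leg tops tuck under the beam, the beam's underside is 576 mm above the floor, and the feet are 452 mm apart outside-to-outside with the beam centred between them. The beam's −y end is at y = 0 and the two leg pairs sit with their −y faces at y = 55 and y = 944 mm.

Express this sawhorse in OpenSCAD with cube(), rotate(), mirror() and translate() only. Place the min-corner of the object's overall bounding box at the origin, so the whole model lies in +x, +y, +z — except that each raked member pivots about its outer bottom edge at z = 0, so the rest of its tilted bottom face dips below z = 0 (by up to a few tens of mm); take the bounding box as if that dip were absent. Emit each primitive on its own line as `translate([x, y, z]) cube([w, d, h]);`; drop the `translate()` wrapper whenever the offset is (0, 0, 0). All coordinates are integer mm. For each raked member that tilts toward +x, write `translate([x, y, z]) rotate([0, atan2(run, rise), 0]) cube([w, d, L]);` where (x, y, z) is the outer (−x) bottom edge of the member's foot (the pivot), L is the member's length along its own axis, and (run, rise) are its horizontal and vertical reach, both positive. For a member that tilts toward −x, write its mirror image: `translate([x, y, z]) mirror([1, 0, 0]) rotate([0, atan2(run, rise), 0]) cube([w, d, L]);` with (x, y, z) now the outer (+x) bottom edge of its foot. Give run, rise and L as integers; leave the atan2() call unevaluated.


translate([168, 0, 576]) cube([116, 1030, 84]);
translate([0, 55, 0]) rotate([0, atan2(168, 576), 0]) cube([25, 31, 600]);
translate([452, 55, 0]) mirror([1, 0, 0]) rotate([0, atan2(168, 576), 0]) cube([25, 31, 600]);
translate([0, 944, 0]) rotate([0, atan2(168, 576), 0]) cube([25, 31, 600]);
translate([452, 944, 0]) mirror([1, 0, 0]) rotate([0, atan2(168, 576), 0]) cube([25, 31, 600]);


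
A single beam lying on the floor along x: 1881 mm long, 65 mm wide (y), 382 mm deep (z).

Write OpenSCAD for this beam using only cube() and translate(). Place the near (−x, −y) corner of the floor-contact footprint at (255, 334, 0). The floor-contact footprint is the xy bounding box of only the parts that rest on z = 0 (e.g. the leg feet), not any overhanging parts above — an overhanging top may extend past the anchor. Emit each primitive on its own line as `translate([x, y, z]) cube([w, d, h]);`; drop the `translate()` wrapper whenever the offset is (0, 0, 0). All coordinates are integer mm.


translate([255, 334, 0]) cube([1881, 65, 382]);


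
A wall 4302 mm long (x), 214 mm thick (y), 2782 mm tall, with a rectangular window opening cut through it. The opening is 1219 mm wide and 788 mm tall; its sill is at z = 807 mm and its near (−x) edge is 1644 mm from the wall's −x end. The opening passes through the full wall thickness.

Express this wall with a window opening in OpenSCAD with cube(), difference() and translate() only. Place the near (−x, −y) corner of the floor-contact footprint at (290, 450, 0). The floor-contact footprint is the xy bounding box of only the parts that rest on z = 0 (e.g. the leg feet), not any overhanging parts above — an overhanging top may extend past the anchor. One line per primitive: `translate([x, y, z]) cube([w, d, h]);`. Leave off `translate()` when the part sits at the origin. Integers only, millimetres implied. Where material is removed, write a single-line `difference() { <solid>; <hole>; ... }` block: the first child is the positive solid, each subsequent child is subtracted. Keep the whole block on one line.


difference() { translate([290, 450, 0]) cube([4302, 214, 2782]); translate([1934, 450, 807]) cube([1219, 214, 788]); }


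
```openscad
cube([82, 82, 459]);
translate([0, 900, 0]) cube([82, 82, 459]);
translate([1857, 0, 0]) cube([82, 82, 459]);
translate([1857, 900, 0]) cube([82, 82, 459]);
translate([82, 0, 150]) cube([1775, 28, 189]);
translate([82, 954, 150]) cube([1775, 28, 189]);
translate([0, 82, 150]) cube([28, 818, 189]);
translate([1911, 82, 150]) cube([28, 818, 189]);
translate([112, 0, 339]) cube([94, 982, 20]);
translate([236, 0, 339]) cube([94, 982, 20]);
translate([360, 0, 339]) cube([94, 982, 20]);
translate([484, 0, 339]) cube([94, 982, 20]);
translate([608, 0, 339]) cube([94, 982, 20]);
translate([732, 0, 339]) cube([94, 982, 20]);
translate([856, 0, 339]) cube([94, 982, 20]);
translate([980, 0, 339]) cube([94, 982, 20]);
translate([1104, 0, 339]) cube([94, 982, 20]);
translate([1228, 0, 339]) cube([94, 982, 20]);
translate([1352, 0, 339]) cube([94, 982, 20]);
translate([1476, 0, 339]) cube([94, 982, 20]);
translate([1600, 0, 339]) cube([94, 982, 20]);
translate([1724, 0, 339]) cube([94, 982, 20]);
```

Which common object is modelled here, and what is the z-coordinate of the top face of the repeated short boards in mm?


A bed frame. The slat-top height is 359 mm.

Four posts, four rails, and a row of slats — a bed frame. Slats sit on the rails at z = 150 + 189 = 339; with slat thickness 20, the top is 359 mm.


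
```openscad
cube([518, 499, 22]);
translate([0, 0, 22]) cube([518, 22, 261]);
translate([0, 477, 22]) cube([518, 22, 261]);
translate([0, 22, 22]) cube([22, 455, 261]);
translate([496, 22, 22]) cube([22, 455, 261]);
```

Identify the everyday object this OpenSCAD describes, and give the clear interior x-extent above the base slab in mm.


An open box. The internal width is 474 mm.

A 518×499 base slab with four walls standing on it — an open box. The base is 518 mm wide and the walls are 22 mm thick, so the internal width is 518 − 2 × 22 = 474 mm.


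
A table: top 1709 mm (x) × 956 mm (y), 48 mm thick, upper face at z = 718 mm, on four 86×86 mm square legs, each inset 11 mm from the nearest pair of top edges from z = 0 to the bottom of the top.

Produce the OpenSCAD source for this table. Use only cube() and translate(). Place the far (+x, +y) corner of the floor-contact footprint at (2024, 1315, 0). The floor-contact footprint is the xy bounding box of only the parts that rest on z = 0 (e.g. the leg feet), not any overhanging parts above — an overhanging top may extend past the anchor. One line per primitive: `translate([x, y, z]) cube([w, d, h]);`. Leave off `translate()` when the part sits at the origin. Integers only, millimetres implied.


translate([326, 370, 670]) cube([1709, 956, 48]);
translate([337, 381, 0]) cube([86, 86, 670]);
translate([1938, 381, 0]) cube([86, 86, 670]);
translate([337, 1229, 0]) cube([86, 86, 670]);
translate([1938, 1229, 0]) cube([86, 86, 670]);


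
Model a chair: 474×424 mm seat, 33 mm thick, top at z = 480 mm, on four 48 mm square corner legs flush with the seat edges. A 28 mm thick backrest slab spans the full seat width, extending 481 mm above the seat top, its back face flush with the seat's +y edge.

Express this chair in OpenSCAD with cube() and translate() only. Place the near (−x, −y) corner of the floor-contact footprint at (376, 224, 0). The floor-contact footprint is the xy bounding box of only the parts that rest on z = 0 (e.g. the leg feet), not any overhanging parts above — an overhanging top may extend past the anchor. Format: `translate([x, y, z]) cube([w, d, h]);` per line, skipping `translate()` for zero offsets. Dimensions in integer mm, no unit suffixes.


translate([376, 224, 447]) cube([474, 424, 33]);
translate([376, 224, 0]) cube([48, 48, 447]);
translate([802, 224, 0]) cube([48, 48, 447]);
translate([376, 600, 0]) cube([48, 48, 447]);
translate([802, 600, 0]) cube([48, 48, 447]);
translate([376, 620, 480]) cube([474, 28, 481]);


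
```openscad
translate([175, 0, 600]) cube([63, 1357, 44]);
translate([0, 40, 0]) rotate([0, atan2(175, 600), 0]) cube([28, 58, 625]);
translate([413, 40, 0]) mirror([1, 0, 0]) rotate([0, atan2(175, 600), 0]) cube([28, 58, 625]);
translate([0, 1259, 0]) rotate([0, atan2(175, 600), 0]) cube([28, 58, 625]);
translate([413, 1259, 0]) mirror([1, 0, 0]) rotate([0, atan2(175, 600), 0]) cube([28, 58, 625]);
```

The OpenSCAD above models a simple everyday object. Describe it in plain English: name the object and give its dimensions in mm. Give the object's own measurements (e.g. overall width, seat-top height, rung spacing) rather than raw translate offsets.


A sawhorse. A 63×1357×44 mm beam (x, y, z) sits on two A-frame leg pairs. Each pair is two raked legs of 28×58 mm section (58 mm along y) splaying symmetrically in x. Each leg rises 600 mm vertically over 175 mm of horizontal reach and is 625 mm long along its own axis. Every leg's outer bottom edge rests on the floor and its outer top edge meets a bottom edge of the beam — the left legs (tilting toward +x) meet the beam's −x bottom edge, the right legs (their mirror images, tilting toward −x) meet its +x bottom edge — so the leg tops tuck under the beam, the beam's underside is 600 mm above the floor, and the feet are 413 mm apart outside-to-outside with the beam centred between them. The two leg pairs are set in 40 mm from either end of the beam.


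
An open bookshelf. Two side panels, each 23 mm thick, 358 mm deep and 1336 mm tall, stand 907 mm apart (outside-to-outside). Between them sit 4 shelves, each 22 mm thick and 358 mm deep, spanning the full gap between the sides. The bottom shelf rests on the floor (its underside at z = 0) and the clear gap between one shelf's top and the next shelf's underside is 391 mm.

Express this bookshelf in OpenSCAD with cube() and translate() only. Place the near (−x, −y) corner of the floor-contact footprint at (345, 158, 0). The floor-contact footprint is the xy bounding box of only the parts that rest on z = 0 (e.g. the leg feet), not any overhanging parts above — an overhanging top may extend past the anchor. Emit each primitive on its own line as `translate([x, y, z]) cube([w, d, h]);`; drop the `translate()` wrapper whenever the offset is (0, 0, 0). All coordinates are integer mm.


translate([345, 158, 0]) cube([23, 358, 1336]);
translate([1229, 158, 0]) cube([23, 358, 1336]);
translate([368, 158, 0]) cube([861, 358, 22]);
translate([368, 158, 413]) cube([861, 358, 22]);
translate([368, 158, 826]) cube([861, 358, 22]);
translate([368, 158, 1239]) cube([861, 358, 22]);


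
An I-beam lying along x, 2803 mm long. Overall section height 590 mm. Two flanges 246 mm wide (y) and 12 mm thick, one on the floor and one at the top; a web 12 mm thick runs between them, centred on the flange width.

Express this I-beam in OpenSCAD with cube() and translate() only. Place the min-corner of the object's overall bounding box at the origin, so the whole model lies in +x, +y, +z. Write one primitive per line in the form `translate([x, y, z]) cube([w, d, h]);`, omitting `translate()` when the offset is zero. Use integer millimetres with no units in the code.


cube([2803, 246, 12]);
translate([0, 117, 12]) cube([2803, 12, 566]);
translate([0, 0, 578]) cube([2803, 246, 12]);


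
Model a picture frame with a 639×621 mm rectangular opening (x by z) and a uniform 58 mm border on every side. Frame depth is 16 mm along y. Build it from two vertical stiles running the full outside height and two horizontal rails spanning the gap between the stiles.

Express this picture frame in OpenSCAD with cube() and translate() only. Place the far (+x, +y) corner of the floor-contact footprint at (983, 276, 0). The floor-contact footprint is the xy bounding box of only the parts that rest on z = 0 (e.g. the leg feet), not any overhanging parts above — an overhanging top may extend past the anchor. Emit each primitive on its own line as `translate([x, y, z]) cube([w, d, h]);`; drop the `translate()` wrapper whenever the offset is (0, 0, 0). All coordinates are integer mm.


translate([228, 260, 0]) cube([58, 16, 737]);
translate([925, 260, 0]) cube([58, 16, 737]);
translate([286, 260, 0]) cube([639, 16, 58]);
translate([286, 260, 679]) cube([639, 16, 58]);


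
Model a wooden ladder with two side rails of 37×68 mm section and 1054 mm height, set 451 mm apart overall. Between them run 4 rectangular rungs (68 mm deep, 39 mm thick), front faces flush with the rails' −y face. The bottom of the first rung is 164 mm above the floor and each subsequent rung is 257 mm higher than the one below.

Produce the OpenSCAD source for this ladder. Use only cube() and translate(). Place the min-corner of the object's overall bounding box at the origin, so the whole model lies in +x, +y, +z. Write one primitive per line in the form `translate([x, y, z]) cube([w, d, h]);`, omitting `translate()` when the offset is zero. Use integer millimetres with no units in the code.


// rung span = 451 - 2*37 = 377
// rung[k] z = 164 + k*257
cube([37, 68, 1054]);
translate([414, 0, 0]) cube([37, 68, 1054]);
translate([37, 0, 164]) cube([377, 68, 39]);
translate([37, 0, 421]) cube([377, 68, 39]);
translate([37, 0, 678]) cube([377, 68, 39]);
translate([37, 0, 935]) cube([377, 68, 39]);


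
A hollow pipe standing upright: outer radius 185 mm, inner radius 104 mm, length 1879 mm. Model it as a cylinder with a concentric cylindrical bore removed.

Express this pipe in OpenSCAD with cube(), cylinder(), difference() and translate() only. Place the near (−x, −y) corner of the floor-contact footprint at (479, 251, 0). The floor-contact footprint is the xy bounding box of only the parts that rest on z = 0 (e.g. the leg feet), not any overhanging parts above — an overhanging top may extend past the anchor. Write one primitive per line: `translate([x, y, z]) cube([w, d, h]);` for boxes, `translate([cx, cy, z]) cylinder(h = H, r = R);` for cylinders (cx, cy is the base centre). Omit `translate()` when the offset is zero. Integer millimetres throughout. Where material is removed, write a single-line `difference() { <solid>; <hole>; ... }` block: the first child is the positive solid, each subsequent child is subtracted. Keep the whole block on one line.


difference() { translate([664, 436, 0]) cylinder(h = 1879, r = 185); translate([664, 436, 0]) cylinder(h = 1879, r = 104); }


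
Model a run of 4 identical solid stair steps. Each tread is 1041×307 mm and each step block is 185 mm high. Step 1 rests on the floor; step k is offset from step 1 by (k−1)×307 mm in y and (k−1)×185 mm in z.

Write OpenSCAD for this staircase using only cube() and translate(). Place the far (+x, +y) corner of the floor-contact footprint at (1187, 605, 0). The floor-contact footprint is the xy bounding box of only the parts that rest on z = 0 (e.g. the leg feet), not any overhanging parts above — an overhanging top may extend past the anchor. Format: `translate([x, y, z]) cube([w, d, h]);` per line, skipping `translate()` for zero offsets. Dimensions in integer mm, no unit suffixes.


translate([146, 298, 0]) cube([1041, 307, 185]);
translate([146, 605, 185]) cube([1041, 307, 185]);
translate([146, 912, 370]) cube([1041, 307, 185]);
translate([146, 1219, 555]) cube([1041, 307, 185]);


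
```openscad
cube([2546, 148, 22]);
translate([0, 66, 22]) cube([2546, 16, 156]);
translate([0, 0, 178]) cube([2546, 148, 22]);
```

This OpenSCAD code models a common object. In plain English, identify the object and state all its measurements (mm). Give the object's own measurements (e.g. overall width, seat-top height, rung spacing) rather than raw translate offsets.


An I-beam lying along x, 2546 mm long. Overall section height 200 mm. Two flanges 148 mm wide (y) and 22 mm thick, one on the floor and one at the top; a web 16 mm thick runs between them, centred on the flange width.


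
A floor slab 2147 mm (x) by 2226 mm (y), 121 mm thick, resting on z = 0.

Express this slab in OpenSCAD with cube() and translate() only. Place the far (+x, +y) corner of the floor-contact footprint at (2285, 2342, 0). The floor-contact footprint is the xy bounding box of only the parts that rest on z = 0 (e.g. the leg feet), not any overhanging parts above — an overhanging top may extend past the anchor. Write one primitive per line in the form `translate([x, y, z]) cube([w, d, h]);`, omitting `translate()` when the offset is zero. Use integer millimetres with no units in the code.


translate([138, 116, 0]) cube([2147, 2226, 121]);


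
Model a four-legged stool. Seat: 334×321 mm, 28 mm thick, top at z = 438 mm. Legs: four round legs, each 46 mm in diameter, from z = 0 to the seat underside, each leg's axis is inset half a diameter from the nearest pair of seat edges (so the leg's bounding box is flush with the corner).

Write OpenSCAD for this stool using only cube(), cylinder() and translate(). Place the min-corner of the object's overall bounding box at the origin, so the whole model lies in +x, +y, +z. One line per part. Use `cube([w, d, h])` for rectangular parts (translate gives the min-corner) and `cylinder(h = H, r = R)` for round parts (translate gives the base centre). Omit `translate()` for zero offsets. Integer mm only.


translate([0, 0, 410]) cube([334, 321, 28]);
translate([23, 23, 0]) cylinder(h = 410, r = 23);
translate([311, 23, 0]) cylinder(h = 410, r = 23);
translate([23, 298, 0]) cylinder(h = 410, r = 23);
translate([311, 298, 0]) cylinder(h = 410, r = 23);


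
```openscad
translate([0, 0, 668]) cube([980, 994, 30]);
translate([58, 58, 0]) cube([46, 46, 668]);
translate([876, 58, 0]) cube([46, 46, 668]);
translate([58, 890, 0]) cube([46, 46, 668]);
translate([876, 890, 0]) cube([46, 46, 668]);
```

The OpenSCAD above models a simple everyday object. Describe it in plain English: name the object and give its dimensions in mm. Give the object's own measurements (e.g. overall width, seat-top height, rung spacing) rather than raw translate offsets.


A rectangular dining table. The top is 980×994×30 mm with its upper surface at z = 698 mm. It stands on four 46×46 mm square legs, each inset 58 mm from the nearest pair of top edges, running from the floor to the underside of the top.


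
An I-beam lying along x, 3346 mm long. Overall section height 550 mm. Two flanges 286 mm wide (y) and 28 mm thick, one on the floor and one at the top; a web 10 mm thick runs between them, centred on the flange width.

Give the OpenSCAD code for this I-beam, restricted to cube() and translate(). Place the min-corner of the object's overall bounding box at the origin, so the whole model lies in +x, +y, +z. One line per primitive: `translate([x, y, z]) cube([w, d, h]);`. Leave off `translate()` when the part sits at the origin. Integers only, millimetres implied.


cube([3346, 286, 28]);
translate([0, 138, 28]) cube([3346, 10, 494]);
translate([0, 0, 522]) cube([3346, 286, 28]);


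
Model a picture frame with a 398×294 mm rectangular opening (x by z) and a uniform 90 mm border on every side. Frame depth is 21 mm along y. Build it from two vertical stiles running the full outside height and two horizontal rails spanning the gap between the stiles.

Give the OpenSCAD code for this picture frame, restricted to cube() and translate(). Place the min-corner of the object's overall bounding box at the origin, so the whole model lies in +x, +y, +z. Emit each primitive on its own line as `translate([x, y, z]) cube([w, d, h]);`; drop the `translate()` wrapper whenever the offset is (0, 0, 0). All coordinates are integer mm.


cube([90, 21, 474]);
translate([488, 0, 0]) cube([90, 21, 474]);
translate([90, 0, 0]) cube([398, 21, 90]);
translate([90, 0, 384]) cube([398, 21, 90]);


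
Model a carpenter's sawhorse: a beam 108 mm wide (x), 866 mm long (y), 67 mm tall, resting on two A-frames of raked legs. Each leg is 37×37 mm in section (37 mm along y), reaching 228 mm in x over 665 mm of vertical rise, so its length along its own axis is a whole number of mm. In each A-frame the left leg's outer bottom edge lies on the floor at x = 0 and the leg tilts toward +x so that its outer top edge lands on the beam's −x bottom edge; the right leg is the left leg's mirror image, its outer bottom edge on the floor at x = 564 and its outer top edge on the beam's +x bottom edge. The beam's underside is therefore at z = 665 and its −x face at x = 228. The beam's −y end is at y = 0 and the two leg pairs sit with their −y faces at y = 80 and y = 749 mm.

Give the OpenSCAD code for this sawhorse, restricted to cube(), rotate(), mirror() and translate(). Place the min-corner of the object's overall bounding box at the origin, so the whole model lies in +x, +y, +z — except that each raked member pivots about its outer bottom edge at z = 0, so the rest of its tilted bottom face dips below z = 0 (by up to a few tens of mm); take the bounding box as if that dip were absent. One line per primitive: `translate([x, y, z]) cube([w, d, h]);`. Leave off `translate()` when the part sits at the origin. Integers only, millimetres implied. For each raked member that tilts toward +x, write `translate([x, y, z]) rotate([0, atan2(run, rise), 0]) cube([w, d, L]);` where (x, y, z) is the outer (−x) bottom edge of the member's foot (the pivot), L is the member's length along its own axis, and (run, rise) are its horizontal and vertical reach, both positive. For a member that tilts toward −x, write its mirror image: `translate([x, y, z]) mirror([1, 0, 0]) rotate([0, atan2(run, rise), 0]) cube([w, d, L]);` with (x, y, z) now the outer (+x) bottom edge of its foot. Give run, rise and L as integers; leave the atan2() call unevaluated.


translate([228, 0, 665]) cube([108, 866, 67]);
translate([0, 80, 0]) rotate([0, atan2(228, 665), 0]) cube([37, 37, 703]);
translate([564, 80, 0]) mirror([1, 0, 0]) rotate([0, atan2(228, 665), 0]) cube([37, 37, 703]);
translate([0, 749, 0]) rotate([0, atan2(228, 665), 0]) cube([37, 37, 703]);
translate([564, 749, 0]) mirror([1, 0, 0]) rotate([0, atan2(228, 665), 0]) cube([37, 37, 703]);


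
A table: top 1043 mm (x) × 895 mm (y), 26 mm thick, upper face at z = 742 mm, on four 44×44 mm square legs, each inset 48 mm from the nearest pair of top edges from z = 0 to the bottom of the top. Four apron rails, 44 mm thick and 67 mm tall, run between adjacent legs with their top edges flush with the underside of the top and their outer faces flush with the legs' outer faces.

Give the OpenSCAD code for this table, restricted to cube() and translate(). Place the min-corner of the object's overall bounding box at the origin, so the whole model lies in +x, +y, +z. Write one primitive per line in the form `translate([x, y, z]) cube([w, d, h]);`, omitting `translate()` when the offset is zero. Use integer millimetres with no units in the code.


translate([0, 0, 716]) cube([1043, 895, 26]);
translate([48, 48, 0]) cube([44, 44, 716]);
translate([951, 48, 0]) cube([44, 44, 716]);
translate([48, 803, 0]) cube([44, 44, 716]);
translate([951, 803, 0]) cube([44, 44, 716]);
translate([92, 48, 649]) cube([859, 44, 67]);
translate([92, 803, 649]) cube([859, 44, 67]);
translate([48, 92, 649]) cube([44, 711, 67]);
translate([951, 92, 649]) cube([44, 711, 67]);


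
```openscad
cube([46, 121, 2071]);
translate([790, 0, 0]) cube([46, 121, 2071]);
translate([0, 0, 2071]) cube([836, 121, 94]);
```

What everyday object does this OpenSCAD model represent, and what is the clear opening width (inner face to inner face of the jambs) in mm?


A door frame. The clear opening width is 744 mm.

Two 2071 mm tall posts with a header on top — a door frame. The left jamb is 46 mm wide at x = 0; the right jamb starts at x = 790. The clear opening is 790 − 46 = 744 mm.


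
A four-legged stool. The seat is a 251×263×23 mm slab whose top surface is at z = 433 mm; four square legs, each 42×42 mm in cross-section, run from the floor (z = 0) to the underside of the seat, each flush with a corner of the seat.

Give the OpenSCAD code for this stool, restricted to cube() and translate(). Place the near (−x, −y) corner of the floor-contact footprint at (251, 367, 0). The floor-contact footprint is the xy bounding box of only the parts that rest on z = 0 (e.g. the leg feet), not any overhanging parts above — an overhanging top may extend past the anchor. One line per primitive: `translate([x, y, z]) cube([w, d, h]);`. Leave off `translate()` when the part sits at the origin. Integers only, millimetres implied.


translate([251, 367, 410]) cube([251, 263, 23]);
translate([251, 367, 0]) cube([42, 42, 410]);
translate([460, 367, 0]) cube([42, 42, 410]);
translate([251, 588, 0]) cube([42, 42, 410]);
translate([460, 588, 0]) cube([42, 42, 410]);


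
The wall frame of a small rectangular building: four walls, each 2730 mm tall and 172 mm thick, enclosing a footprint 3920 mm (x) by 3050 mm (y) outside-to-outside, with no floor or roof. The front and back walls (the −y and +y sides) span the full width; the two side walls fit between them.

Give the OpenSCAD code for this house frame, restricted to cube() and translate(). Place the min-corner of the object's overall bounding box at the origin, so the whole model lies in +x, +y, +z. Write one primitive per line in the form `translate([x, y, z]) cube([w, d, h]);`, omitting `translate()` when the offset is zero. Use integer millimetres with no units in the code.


cube([3920, 172, 2730]);
translate([0, 2878, 0]) cube([3920, 172, 2730]);
translate([0, 172, 0]) cube([172, 2706, 2730]);
translate([3748, 172, 0]) cube([172, 2706, 2730]);


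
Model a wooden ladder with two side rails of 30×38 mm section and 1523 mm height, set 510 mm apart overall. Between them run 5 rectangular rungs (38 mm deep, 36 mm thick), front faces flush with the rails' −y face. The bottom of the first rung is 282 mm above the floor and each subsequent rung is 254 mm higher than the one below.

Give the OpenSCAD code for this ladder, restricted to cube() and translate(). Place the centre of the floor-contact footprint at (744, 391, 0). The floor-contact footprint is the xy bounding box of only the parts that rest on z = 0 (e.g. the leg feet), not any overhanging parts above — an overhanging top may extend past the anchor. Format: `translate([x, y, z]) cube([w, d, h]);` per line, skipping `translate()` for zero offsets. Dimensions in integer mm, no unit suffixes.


translate([489, 372, 0]) cube([30, 38, 1523]);
translate([969, 372, 0]) cube([30, 38, 1523]);
translate([519, 372, 282]) cube([450, 38, 36]);
translate([519, 372, 536]) cube([450, 38, 36]);
translate([519, 372, 790]) cube([450, 38, 36]);
translate([519, 372, 1044]) cube([450, 38, 36]);
translate([519, 372, 1298]) cube([450, 38, 36]);


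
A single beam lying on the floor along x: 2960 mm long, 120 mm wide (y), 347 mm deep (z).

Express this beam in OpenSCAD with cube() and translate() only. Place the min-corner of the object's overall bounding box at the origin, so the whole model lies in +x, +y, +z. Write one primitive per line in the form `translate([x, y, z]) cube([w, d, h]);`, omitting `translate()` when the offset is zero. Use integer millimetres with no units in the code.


cube([2960, 120, 347]);


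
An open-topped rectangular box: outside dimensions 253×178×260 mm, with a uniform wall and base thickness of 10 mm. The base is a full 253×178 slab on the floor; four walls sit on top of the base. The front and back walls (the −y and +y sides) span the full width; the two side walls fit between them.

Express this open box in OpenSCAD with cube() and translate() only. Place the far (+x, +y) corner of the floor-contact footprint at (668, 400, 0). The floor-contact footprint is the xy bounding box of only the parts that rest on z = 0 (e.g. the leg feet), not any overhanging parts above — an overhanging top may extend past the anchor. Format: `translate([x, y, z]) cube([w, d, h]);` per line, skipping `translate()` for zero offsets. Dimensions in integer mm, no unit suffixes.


translate([415, 222, 0]) cube([253, 178, 10]);
translate([415, 222, 10]) cube([253, 10, 250]);
translate([415, 390, 10]) cube([253, 10, 250]);
translate([415, 232, 10]) cube([10, 158, 250]);
translate([658, 232, 10]) cube([10, 158, 250]);


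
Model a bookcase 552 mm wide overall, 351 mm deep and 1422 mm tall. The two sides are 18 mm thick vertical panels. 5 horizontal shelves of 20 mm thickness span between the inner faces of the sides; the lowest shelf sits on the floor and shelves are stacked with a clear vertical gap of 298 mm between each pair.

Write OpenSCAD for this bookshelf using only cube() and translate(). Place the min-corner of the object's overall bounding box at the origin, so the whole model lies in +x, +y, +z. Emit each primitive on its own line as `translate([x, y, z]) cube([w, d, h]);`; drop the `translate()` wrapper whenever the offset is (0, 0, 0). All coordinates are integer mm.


cube([18, 351, 1422]);
translate([534, 0, 0]) cube([18, 351, 1422]);
translate([18, 0, 0]) cube([516, 351, 20]);
translate([18, 0, 318]) cube([516, 351, 20]);
translate([18, 0, 636]) cube([516, 351, 20]);
translate([18, 0, 954]) cube([516, 351, 20]);
translate([18, 0, 1272]) cube([516, 351, 20]);


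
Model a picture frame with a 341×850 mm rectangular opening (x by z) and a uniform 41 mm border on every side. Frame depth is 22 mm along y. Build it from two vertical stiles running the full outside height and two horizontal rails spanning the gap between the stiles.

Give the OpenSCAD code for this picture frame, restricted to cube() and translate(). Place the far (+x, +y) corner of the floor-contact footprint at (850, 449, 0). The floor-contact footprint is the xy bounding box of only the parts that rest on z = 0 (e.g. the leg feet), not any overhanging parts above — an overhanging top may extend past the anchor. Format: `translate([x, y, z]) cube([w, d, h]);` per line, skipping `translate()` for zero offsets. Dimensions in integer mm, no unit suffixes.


translate([427, 427, 0]) cube([41, 22, 932]);
translate([809, 427, 0]) cube([41, 22, 932]);
translate([468, 427, 0]) cube([341, 22, 41]);
translate([468, 427, 891]) cube([341, 22, 41]);
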